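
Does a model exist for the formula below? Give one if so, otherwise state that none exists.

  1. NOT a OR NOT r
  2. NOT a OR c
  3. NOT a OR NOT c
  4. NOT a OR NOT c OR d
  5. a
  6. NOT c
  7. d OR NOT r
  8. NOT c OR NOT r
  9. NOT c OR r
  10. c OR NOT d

Unsatisfiable — no assignment works.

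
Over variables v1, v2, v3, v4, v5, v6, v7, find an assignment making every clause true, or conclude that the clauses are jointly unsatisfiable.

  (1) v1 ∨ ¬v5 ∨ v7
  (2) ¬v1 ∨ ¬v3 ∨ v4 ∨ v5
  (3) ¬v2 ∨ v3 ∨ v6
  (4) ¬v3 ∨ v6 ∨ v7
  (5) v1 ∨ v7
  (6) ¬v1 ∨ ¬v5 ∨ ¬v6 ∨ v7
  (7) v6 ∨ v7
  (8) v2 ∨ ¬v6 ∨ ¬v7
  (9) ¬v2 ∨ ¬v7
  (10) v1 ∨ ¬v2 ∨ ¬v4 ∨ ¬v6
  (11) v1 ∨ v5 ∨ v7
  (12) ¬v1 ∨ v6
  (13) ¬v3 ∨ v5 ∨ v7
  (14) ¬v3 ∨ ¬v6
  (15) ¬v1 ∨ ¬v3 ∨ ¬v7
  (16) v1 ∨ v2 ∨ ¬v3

v1 = True, v2 = False, v3 = False, v4 = True, v5 = False, v6 = True, v7 = False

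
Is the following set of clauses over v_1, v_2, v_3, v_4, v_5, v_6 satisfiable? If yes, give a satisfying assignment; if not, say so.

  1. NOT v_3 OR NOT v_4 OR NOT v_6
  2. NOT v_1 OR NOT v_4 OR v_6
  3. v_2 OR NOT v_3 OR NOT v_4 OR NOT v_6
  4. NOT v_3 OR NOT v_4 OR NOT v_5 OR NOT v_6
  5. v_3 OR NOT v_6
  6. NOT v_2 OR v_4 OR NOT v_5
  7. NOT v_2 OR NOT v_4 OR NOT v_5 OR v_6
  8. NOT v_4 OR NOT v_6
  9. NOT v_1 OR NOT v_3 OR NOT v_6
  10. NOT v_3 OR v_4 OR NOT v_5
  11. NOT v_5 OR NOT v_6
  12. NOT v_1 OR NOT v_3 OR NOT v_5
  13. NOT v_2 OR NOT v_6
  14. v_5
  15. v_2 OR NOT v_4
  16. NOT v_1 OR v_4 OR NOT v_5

v_1=F; v_2=F; v_3=F; v_4=F; v_5=T; v_6=F

Unit clause (v_5) forces v_5 = True.
In (NOT v_5 OR NOT v_6) only NOT v_6 is left, so v_6 = False.
Try v_1 = True:
  (NOT v_1 OR NOT v_4 OR v_6) forces v_4 = False.
  clause (NOT v_1 OR v_4 OR NOT v_5) is falsified — backtrack.
So v_1 = False.
Try v_2 = True:
  (NOT v_2 OR v_4 OR NOT v_5) forces v_4 = True.
  clause (NOT v_2 OR NOT v_4 OR NOT v_5 OR v_6) is falsified — backtrack.
So v_2 = False.
  then (v_2 OR NOT v_4) forces v_4 = False.
  then (NOT v_3 OR v_4 OR NOT v_5) forces v_3 = False.
All clauses satisfied.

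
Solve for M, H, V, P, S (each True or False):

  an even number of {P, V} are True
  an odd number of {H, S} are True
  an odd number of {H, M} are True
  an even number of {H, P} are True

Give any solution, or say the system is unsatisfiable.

M = True, H = False, V = False, P = False, S = True

{P, V}: 0 true → even ✓
{H, S}: 1 true → odd ✓
{H, M}: 1 true → odd ✓
{H, P}: 0 true → even ✓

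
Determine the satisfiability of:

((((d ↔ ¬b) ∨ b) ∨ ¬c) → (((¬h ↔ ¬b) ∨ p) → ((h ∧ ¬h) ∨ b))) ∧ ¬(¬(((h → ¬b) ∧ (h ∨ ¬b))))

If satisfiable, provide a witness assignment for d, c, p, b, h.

d = True, c = True, p = False, b = False, h = True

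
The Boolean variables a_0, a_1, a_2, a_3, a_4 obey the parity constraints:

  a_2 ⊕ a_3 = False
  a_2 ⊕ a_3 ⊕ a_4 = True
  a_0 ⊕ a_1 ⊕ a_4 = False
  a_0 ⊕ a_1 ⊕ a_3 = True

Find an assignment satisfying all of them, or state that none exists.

a_0 = True; a_1 = False; a_2 = False; a_3 = False; a_4 = True

a_2 ⊕ a_3 = F ⊕ F = False ✓
a_2 ⊕ a_3 ⊕ a_4 = F ⊕ F ⊕ T = True ✓
a_0 ⊕ a_1 ⊕ a_4 = T ⊕ F ⊕ T = False ✓
a_0 ⊕ a_1 ⊕ a_3 = T ⊕ F ⊕ F = True ✓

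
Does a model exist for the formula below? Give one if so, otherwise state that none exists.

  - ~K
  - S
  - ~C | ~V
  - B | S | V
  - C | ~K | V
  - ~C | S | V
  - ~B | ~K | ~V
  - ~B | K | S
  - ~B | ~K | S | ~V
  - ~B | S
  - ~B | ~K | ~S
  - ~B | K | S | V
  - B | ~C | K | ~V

Unit clause (~K) forces K = False.
Unit clause (S) forces S = True.
Set V = False.
Set C = True.
Set B = True.
All clauses satisfied.

V: False; C: True; K: False; B: True; S: True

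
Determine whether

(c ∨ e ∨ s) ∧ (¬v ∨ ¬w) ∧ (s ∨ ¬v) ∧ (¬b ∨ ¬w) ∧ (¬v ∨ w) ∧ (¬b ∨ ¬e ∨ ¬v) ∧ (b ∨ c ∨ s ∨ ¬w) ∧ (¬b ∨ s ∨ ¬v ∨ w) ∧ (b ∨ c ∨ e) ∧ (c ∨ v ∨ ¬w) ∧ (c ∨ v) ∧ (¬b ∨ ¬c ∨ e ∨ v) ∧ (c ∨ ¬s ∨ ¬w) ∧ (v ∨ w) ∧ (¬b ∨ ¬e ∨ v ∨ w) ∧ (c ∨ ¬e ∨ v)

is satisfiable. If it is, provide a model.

v: False, w: True, e: False, c: True, b: False, s: False

Try v = True:
  (¬v ∨ ¬w) forces w = False.
  clause (¬v ∨ w) is falsified — backtrack.
So v = False.
  then (c ∨ v) forces c = True.
  then (v ∨ w) forces w = True.
  then (¬b ∨ ¬w) forces b = False.
Set e = False.
Set s = False.
All clauses satisfied.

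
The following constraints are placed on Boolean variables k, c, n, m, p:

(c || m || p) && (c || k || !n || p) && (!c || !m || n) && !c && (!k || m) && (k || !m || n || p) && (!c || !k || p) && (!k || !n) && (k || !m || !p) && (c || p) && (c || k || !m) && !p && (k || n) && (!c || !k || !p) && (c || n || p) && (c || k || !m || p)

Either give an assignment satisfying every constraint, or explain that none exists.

Unsatisfiable — no assignment works.

Case c = True:
  Clause (!c) is falsified — contradiction.
Case c = False:
  (c || p) forces p = True.
  Clause (!p) is falsified — contradiction.
Both cases fail, so the formula is unsatisfiable.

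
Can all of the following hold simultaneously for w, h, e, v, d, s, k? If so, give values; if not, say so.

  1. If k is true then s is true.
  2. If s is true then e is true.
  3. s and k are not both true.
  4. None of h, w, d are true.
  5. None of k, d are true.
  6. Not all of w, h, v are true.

w = False; h = False; e = True; v = True; d = False; s = True; k = False

  (1) k=F ⇒ s: vacuous ✓
  (2) s=T ⇒ e: T ✓
  (3) s=T, k=F — not both ✓
  (4) {h, w, d}: 0 true — none ✓
  (5) {k, d}: 0 true — none ✓
  (6) {w, h, v}: 1/3 true — not all ✓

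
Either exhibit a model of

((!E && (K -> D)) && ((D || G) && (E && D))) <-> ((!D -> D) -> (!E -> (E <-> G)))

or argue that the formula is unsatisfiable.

G = True, D = True, K = False, E = False

  ((!E && (K -> D)) && ((D || G) && (E && D))) <-> ((!D -> D) -> (!E -> (E <-> G))) = True
    (!E && (K -> D)) && ((D || G) && (E && D)) = False
      !E && (K -> D) = True
        !E = True
        K -> D = True
      (D || G) && (E && D) = False
        D || G = True
        E && D = False
    (!D -> D) -> (!E -> (E <-> G)) = False
      !D -> D = True
        !D = False
      !E -> (E <-> G) = False
        !E = True
        E <-> G = False
The formula evaluates to True.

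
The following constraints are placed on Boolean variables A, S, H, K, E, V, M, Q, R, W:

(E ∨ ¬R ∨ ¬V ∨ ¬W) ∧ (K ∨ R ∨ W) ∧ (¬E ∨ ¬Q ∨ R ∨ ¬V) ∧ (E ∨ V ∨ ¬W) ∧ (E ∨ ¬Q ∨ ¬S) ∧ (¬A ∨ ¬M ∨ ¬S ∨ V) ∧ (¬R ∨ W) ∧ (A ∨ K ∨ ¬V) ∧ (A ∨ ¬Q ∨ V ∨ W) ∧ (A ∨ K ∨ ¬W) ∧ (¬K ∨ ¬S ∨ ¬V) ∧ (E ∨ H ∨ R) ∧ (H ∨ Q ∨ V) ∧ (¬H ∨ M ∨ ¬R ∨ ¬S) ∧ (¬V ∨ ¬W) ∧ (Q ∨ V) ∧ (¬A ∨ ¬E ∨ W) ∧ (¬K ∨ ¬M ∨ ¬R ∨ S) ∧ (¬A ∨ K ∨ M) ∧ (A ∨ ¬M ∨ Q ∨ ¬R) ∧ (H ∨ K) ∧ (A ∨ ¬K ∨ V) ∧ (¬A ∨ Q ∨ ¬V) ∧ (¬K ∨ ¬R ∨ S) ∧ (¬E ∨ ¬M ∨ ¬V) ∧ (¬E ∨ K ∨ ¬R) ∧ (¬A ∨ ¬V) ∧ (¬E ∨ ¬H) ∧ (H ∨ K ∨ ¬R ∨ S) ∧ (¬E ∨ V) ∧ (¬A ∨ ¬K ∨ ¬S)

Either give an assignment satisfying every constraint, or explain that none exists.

Set A = True.
  then (¬A ∨ ¬V) forces V = False.
  then (¬E ∨ V) forces E = False.
  then (E ∨ V ∨ ¬W) forces W = False.
  then (¬R ∨ W) forces R = False.
  then (E ∨ H ∨ R) forces H = True.
  then (Q ∨ V) forces Q = True.
  then (K ∨ R ∨ W) forces K = True.
  then (E ∨ ¬Q ∨ ¬S) forces S = False.
Set M = True.
All clauses satisfied.

A = True; S = False; H = True; K = True; E = False; V = False; M = True; Q = True; R = False; W = False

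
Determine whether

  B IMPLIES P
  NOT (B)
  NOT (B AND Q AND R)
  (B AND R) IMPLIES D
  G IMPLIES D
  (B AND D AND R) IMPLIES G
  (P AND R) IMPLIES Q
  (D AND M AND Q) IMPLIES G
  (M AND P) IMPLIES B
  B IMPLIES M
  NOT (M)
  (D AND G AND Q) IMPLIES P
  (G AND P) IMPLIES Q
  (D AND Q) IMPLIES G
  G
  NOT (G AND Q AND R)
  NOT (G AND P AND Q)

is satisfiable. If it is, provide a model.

Unit clause (G) forces G = True.
Unit clause (NOT M) forces M = False.
Unit clause (NOT B) forces B = False.
In (D OR NOT G) only D is left, so D = True.
Set P = False.
  then (NOT D OR NOT G OR P OR NOT Q) forces Q = False.
Set R = False.
All clauses satisfied.

D=T, M=F, P=F, R=F, B=F, G=T, Q=F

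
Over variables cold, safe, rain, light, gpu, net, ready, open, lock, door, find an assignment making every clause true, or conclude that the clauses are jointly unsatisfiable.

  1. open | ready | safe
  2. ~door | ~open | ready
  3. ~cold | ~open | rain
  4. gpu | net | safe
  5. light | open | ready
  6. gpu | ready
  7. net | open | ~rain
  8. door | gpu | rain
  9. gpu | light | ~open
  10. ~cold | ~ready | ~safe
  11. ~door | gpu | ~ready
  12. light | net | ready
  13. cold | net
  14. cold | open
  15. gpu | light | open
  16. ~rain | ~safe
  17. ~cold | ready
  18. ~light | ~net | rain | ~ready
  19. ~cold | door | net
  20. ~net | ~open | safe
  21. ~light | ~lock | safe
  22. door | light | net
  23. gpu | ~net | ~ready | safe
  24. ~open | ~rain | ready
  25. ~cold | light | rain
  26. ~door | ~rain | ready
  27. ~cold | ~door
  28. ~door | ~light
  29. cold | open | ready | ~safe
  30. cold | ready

cold=F, safe=T, rain=F, light=F, gpu=T, net=T, ready=T, open=T, lock=F, door=T

Set cold = False.
  then (cold | net) forces net = True.
  then (cold | open) forces open = True.
  then (~net | ~open | safe) forces safe = True.
  then (cold | ready) forces ready = True.
  then (~rain | ~safe) forces rain = False.
  then (~light | ~net | rain | ~ready) forces light = False.
  then (gpu | light | ~open) forces gpu = True.
Set lock = False.
Set door = True.
All clauses satisfied.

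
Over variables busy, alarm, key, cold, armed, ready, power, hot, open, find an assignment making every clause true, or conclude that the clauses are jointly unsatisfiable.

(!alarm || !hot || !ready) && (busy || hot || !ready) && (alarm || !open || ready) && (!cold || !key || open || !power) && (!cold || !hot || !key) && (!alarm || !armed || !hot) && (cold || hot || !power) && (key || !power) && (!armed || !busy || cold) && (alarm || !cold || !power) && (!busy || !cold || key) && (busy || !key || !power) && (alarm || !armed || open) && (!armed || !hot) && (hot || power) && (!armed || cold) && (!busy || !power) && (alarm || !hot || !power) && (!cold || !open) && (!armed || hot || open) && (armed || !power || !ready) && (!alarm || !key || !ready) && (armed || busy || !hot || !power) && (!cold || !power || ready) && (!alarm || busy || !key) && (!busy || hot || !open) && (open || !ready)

busy = False, alarm = False, key = False, cold = False, armed = False, ready = True, power = False, hot = True, open = True

Set busy = False.
Set alarm = False.
Set key = False.
  then (key || !power) forces power = False.
  then (hot || power) forces hot = True.
  then (!armed || !hot) forces armed = False.
Set cold = False.
Set ready = True.
  then (open || !ready) forces open = True.
All clauses satisfied.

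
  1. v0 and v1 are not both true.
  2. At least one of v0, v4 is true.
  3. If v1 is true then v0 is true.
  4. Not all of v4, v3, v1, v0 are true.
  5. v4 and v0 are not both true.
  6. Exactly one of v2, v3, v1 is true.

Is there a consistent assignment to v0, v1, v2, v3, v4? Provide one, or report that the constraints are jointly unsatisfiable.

v0=F; v1=F; v2=T; v3=F; v4=T

  (1) v0=F, v1=F — not both ✓
  (2) {v0, v4}: 1 true — at least one ✓
  (3) v1=F ⇒ v0: vacuous ✓
  (4) {v4, v3, v1, v0}: 1/4 true — not all ✓
  (5) v4=T, v0=F — not both ✓
  (6) {v2, v3, v1}: 1 true — exactly one ✓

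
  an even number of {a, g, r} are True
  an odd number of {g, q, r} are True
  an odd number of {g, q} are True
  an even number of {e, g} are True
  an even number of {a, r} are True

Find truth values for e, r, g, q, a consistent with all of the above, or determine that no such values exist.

e = False; r = False; g = False; q = True; a = False

{a, g, r}: 0 true → even ✓
{g, q, r}: 1 true → odd ✓
{g, q}: 1 true → odd ✓
{e, g}: 0 true → even ✓
{a, r}: 0 true → even ✓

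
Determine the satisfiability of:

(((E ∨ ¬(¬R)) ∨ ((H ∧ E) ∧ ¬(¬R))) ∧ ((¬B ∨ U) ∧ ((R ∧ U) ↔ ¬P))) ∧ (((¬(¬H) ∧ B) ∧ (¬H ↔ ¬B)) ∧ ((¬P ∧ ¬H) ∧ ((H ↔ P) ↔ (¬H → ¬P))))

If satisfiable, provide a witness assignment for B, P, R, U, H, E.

Unsatisfiable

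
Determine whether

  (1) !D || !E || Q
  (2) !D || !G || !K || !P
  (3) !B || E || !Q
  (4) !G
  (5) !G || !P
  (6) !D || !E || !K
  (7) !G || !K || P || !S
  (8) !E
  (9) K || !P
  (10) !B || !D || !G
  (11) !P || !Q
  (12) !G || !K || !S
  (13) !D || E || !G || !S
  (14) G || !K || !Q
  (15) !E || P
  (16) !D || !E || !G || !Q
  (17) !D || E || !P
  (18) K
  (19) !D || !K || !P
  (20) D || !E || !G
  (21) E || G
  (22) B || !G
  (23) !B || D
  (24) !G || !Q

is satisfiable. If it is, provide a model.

UNSATISFIABLE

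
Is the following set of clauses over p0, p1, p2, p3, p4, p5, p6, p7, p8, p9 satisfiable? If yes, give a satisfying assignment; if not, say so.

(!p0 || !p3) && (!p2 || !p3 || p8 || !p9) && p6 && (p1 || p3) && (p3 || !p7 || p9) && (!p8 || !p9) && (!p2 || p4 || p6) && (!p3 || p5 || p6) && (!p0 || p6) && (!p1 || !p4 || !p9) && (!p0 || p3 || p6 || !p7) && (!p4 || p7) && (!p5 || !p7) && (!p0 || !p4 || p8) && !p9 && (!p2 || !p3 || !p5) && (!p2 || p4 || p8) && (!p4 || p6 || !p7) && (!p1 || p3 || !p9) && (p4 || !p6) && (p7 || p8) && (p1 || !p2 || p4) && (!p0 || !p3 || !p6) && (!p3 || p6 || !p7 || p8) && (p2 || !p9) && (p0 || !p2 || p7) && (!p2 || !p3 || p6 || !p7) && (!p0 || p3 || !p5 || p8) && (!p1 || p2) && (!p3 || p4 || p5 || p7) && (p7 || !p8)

p0=F; p1=T; p2=T; p3=T; p4=T; p5=F; p6=T; p7=T; p8=T; p9=F

Unit clause (p6) forces p6 = True.
Unit clause (!p9) forces p9 = False.
In (p4 || !p6) only p4 is left, so p4 = True.
In (!p4 || p7) only p7 is left, so p7 = True.
In (!p5 || !p7) only !p5 is left, so p5 = False.
In (p3 || !p7 || p9) only p3 is left, so p3 = True.
In (!p0 || !p3 || !p6) only !p0 is left, so p0 = False.
Set p1 = True.
  then (!p1 || p2) forces p2 = True.
Set p8 = True.
All clauses satisfied.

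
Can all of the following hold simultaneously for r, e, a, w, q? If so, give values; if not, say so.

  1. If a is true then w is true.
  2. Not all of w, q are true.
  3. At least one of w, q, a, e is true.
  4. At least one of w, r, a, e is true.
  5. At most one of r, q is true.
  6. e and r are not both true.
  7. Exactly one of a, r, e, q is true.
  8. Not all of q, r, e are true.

r = False, e = True, a = False, w = True, q = False

  (1) a=F ⇒ w: vacuous ✓
  (2) {w, q}: 1/2 true — not all ✓
  (3) {w, q, a, e}: 2 true — at least one ✓
  (4) {w, r, a, e}: 2 true — at least one ✓
  (5) {r, q}: 0 true — at most one ✓
  (6) e=T, r=F — not both ✓
  (7) {a, r, e, q}: 1 true — exactly one ✓
  (8) {q, r, e}: 1/3 true — not all ✓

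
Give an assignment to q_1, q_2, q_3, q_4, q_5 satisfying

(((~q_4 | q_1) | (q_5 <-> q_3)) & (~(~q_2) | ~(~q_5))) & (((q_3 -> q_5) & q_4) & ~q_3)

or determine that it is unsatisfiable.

q_1: True, q_2: True, q_3: False, q_4: True, q_5: True

  ((~q_4 | q_1) | (q_5 <-> q_3)) & (~(~q_2) | ~(~q_5)) = True
    (~q_4 | q_1) | (q_5 <-> q_3) = True
      ~q_4 | q_1 = True
        ~q_4 = False
      q_5 <-> q_3 = False
    ~(~q_2) | ~(~q_5) = True
      ~(~q_2) = True
        ~q_2 = False
      ~(~q_5) = True
        ~q_5 = False
  ((q_3 -> q_5) & q_4) & ~q_3 = True
    (q_3 -> q_5) & q_4 = True
      q_3 -> q_5 = True
    ~q_3 = True
Both conjuncts True, so the formula holds.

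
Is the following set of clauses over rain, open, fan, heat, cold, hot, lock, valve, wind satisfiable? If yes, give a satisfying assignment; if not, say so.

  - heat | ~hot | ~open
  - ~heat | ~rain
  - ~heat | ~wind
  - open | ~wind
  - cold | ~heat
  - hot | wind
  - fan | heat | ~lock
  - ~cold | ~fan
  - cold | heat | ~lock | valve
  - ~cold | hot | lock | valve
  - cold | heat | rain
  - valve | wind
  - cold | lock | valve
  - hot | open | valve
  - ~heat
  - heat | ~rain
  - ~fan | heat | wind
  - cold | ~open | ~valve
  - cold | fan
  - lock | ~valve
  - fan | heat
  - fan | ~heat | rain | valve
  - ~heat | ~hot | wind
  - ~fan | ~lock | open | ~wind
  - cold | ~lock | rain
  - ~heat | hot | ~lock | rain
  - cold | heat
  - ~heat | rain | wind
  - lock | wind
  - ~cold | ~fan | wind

UNSATISFIABLE

Case fan = True:
  (~cold | ~fan) forces cold = False.
  (cold | ~heat) forces heat = False.
  Clause (cold | heat) is falsified — contradiction.
Case fan = False:
  (~heat) forces heat = False.
  Clause (fan | heat) is falsified — contradiction.
Both cases fail, so the formula is unsatisfiable.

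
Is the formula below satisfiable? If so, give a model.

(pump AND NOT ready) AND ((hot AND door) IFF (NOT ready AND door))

pump = True, ready = False, hot = True, door = False

  pump AND NOT ready = True
    NOT ready = True
  (hot AND door) IFF (NOT ready AND door) = True
    hot AND door = False
    NOT ready AND door = False
      NOT ready = True
Both conjuncts True, so the formula holds.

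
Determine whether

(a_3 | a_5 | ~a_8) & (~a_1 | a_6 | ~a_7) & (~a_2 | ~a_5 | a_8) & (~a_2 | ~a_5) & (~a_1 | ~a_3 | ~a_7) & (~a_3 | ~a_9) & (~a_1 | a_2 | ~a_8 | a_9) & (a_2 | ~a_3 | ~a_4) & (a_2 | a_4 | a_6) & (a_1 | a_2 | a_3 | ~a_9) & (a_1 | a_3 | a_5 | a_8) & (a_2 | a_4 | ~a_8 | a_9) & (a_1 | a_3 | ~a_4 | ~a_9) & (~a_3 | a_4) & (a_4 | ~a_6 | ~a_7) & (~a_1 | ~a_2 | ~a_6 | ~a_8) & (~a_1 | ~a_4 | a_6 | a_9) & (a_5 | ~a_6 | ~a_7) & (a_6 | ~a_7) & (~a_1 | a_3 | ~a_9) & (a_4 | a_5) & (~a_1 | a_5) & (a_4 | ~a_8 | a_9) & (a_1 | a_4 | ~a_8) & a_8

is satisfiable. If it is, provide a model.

a_1 = False, a_2 = True, a_3 = True, a_4 = True, a_5 = False, a_6 = False, a_7 = False, a_8 = True, a_9 = False

Unit clause (a_8) forces a_8 = True.
Try a_1 = True:
  (~a_1 | a_5) forces a_5 = True.
  (~a_2 | ~a_5) forces a_2 = False.
  (~a_1 | a_2 | ~a_8 | a_9) forces a_9 = True.
  (~a_3 | ~a_9) forces a_3 = False.
  clause (~a_1 | a_3 | ~a_9) is falsified — backtrack.
So a_1 = False.
  then (a_1 | a_4 | ~a_8) forces a_4 = True.
Set a_2 = True.
  then (~a_2 | ~a_5) forces a_5 = False.
  then (a_3 | a_5 | ~a_8) forces a_3 = True.
  then (~a_3 | ~a_9) forces a_9 = False.
Set a_6 = False.
  then (a_6 | ~a_7) forces a_7 = False.
All clauses satisfied.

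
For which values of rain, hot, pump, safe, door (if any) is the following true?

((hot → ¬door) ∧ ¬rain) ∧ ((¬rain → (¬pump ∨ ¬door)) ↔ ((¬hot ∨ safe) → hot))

rain = False, hot = False, pump = True, safe = False, door = True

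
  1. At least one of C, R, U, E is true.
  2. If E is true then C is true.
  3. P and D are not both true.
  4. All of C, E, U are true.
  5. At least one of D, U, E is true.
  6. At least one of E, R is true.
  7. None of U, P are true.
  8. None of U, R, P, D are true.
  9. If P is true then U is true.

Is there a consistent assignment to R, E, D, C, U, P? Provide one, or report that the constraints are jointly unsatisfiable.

UNSATISFIABLE

Case U = True:
  Constraint (7) is violated (U=T) — contradiction.
Case U = False:
  Constraint (4) is violated (U=F) — contradiction.
Both cases fail — unsatisfiable.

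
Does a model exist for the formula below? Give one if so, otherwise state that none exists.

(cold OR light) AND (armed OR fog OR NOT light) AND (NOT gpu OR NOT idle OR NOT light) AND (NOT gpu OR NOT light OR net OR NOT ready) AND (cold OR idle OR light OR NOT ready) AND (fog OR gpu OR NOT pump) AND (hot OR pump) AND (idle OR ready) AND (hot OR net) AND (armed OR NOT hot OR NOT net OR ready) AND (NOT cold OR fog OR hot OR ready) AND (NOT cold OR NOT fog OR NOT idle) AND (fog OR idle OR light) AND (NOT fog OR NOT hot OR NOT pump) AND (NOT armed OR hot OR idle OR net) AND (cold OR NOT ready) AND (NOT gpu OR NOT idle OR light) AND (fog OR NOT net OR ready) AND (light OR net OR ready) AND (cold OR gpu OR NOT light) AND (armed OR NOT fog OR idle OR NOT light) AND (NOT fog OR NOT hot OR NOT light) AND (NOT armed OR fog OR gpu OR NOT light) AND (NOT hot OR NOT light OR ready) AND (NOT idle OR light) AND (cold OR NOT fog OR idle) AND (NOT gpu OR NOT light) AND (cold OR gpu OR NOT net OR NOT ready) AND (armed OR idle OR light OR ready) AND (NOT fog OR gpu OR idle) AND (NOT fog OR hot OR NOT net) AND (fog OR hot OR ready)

Set armed = False.
Try fog = False:
  (armed OR fog OR NOT light) forces light = False.
  (cold OR light) forces cold = True.
  (fog OR idle OR light) forces idle = True.
  clause (NOT idle OR light) is falsified — backtrack.
So fog = True.
Try gpu = False:
  (NOT fog OR gpu OR idle) forces idle = True.
  (NOT cold OR NOT fog OR NOT idle) forces cold = False.
  (cold OR light) forces light = True.
  clause (cold OR gpu OR NOT light) is falsified — backtrack.
So gpu = True.
  then (NOT gpu OR NOT light) forces light = False.
  then (cold OR light) forces cold = True.
  then (NOT cold OR NOT fog OR NOT idle) forces idle = False.
  then (armed OR idle OR light OR ready) forces ready = True.
Set pump = False.
  then (hot OR pump) forces hot = True.
Set net = False.
All clauses satisfied.

armed=F, fog=T, gpu=T, pump=F, hot=T, net=F, ready=T, cold=T, idle=F, light=F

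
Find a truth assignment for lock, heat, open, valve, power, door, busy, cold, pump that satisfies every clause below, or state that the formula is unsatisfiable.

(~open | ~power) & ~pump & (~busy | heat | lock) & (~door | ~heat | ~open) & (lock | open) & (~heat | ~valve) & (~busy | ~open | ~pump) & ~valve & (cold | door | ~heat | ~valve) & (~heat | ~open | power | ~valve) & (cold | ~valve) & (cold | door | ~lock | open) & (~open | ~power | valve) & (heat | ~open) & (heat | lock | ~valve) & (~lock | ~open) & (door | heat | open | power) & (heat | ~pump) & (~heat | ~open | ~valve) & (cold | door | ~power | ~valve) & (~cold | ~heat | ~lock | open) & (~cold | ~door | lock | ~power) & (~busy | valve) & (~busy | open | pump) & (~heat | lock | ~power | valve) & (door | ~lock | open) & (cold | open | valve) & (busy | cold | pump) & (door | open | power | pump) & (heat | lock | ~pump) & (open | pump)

lock=F; heat=T; open=T; valve=F; power=F; door=F; busy=F; cold=T; pump=F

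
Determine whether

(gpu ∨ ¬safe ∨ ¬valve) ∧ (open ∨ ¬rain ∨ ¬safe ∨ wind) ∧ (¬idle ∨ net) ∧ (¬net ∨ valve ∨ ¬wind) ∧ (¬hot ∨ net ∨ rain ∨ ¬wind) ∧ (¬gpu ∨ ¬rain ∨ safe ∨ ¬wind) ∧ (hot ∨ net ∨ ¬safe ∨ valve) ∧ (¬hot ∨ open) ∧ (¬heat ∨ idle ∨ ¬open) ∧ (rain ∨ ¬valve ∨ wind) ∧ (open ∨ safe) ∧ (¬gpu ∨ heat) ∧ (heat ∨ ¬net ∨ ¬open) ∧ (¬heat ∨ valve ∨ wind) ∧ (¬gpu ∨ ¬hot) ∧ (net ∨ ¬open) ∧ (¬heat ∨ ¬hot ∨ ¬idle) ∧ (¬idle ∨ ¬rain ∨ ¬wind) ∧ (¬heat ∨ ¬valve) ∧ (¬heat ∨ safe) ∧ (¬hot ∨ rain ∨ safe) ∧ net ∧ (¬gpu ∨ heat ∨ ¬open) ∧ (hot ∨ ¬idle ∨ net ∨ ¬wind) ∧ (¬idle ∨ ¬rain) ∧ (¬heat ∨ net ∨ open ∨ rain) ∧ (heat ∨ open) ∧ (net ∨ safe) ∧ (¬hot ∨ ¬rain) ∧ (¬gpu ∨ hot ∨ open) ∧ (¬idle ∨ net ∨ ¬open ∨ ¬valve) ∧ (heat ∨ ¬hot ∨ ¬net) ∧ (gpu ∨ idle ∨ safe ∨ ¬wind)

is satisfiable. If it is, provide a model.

UNSATISFIABLE

Case heat = True:
  (¬heat ∨ ¬valve) forces valve = False.
  (¬heat ∨ valve ∨ wind) forces wind = True.
  (¬net ∨ valve ∨ ¬wind) forces net = False.
  Clause (net) is falsified — contradiction.
Case heat = False:
  (¬gpu ∨ heat) forces gpu = False.
  (net) forces net = True.
  (heat ∨ ¬net ∨ ¬open) forces open = False.
  Clause (heat ∨ open) is falsified — contradiction.
Both cases fail, so the formula is unsatisfiable.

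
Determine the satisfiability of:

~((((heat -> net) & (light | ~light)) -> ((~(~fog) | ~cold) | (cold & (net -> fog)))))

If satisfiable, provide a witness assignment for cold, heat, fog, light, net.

cold=T, heat=F, fog=F, light=T, net=T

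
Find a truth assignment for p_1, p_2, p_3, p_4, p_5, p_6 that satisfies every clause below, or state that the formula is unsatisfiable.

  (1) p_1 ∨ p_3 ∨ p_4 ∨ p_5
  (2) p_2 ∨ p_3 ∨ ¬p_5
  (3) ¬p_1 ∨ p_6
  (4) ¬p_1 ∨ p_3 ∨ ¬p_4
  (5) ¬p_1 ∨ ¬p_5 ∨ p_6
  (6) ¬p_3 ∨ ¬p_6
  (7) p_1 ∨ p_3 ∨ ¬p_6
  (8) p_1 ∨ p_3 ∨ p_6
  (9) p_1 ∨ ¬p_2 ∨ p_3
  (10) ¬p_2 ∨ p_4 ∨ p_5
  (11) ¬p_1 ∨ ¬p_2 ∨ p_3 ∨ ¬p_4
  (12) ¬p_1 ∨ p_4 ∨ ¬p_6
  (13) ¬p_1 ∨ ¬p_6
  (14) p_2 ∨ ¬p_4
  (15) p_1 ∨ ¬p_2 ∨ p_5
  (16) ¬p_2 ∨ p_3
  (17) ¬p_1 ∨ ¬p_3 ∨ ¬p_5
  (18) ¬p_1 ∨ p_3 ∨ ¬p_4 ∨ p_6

p_1: False, p_2: False, p_3: True, p_4: False, p_5: True, p_6: False

Try p_1 = True:
  (¬p_1 ∨ p_6) forces p_6 = True.
  clause (¬p_1 ∨ ¬p_6) is falsified — backtrack.
So p_1 = False.
Set p_2 = False.
  then (p_2 ∨ ¬p_4) forces p_4 = False.
Set p_3 = True.
  then (¬p_3 ∨ ¬p_6) forces p_6 = False.
Set p_5 = True.
All clauses satisfied.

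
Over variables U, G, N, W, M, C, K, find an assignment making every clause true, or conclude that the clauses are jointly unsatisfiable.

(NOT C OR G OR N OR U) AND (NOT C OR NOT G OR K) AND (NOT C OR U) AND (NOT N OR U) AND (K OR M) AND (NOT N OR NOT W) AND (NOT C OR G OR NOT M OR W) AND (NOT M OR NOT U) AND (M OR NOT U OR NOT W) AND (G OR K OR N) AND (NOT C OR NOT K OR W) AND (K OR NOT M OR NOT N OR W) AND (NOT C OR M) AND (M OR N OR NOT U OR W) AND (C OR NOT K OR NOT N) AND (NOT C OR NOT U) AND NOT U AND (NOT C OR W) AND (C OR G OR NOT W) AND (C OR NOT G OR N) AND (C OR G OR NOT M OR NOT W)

Unit clause (NOT U) forces U = False.
In (NOT C OR U) only NOT C is left, so C = False.
In (NOT N OR U) only NOT N is left, so N = False.
In (C OR NOT G OR N) only NOT G is left, so G = False.
In (G OR K OR N) only K is left, so K = True.
In (C OR G OR NOT W) only NOT W is left, so W = False.
Set M = False.
All clauses satisfied.

U: False, G: False, N: False, W: False, M: False, C: False, K: True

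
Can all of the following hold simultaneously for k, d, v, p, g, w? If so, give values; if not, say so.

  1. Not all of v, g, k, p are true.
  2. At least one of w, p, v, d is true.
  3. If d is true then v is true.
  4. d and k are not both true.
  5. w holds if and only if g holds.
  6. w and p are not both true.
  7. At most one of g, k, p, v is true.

k = False, d = False, v = False, p = True, g = False, w = False

  (1) {v, g, k, p}: 1/4 true — not all ✓
  (2) {w, p, v, d}: 1 true — at least one ✓
  (3) d=F ⇒ v: vacuous ✓
  (4) d=F, k=F — not both ✓
  (5) w=F, g=F — same ✓
  (6) w=F, p=T — not both ✓
  (7) {g, k, p, v}: 1 true — at most one ✓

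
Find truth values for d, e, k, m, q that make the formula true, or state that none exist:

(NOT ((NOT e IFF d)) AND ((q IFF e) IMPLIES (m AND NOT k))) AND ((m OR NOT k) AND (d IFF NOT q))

d: True; e: True; k: False; m: True; q: False

  NOT ((NOT e IFF d)) AND ((q IFF e) IMPLIES (m AND NOT k)) = True
    NOT ((NOT e IFF d)) = True
      NOT e IFF d = False
        NOT e = False
    (q IFF e) IMPLIES (m AND NOT k) = True
      q IFF e = False
      m AND NOT k = True
        NOT k = True
  (m OR NOT k) AND (d IFF NOT q) = True
    m OR NOT k = True
      NOT k = True
    d IFF NOT q = True
      NOT q = True
Both conjuncts True, so the formula holds.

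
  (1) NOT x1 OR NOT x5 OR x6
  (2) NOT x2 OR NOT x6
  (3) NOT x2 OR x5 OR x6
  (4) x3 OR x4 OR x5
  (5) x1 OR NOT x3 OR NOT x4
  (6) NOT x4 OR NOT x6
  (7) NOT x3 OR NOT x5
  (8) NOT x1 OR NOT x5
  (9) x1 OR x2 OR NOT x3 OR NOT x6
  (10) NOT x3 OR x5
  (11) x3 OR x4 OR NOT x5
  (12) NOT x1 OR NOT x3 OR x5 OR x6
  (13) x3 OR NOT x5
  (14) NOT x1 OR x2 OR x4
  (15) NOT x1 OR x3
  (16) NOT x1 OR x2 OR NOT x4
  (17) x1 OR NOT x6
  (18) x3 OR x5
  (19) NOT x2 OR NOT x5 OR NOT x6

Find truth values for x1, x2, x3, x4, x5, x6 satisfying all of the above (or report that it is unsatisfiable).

Case x3 = True:
  (NOT x3 OR NOT x5) forces x5 = False.
  Clause (NOT x3 OR x5) is falsified — contradiction.
Case x3 = False:
  (x3 OR NOT x5) forces x5 = False.
  Clause (x3 OR x5) is falsified — contradiction.
Both cases fail, so the formula is unsatisfiable.

The formula is unsatisfiable.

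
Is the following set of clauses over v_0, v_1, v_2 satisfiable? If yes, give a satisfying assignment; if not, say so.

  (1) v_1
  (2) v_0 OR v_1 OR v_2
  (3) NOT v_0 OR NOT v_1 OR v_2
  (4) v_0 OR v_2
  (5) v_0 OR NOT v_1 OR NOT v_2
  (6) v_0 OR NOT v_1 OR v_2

v_0 = True, v_1 = True, v_2 = True

Unit clause (v_1) forces v_1 = True.
Try v_0 = False:
  (v_0 OR v_2) forces v_2 = True.
  clause (v_0 OR NOT v_1 OR NOT v_2) is falsified — backtrack.
So v_0 = True.
  then (NOT v_0 OR NOT v_1 OR v_2) forces v_2 = True.
Check each clause:
  (v_1): v_1 holds.
  (v_0 OR v_1 OR v_2): v_0 holds.
  (NOT v_0 OR NOT v_1 OR v_2): v_2 holds.
  (v_0 OR v_2): v_0 holds.
  (v_0 OR NOT v_1 OR NOT v_2): v_0 holds.
  (v_0 OR NOT v_1 OR v_2): v_0 holds.
All clauses satisfied.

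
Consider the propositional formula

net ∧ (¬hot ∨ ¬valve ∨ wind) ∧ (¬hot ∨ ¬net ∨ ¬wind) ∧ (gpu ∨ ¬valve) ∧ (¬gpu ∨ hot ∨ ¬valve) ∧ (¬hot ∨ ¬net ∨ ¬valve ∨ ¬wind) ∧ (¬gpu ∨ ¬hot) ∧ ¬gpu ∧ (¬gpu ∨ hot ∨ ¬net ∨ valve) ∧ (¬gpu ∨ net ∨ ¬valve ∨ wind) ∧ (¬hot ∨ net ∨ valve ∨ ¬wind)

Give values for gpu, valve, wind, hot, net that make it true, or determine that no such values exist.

Unit clause (net) forces net = True.
Unit clause (¬gpu) forces gpu = False.
In (gpu ∨ ¬valve) only ¬valve is left, so valve = False.
Set wind = True.
  then (¬hot ∨ ¬net ∨ ¬wind) forces hot = False.
All clauses satisfied.

gpu: False, valve: False, wind: True, hot: False, net: True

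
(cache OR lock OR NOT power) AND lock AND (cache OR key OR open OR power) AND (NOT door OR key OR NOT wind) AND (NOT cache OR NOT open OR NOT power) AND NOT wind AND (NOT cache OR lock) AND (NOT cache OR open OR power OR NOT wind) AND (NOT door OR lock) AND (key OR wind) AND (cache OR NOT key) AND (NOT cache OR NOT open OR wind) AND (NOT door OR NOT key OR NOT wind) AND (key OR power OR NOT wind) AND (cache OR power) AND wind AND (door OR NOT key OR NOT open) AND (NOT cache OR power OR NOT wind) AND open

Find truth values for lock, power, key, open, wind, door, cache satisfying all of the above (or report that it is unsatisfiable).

Case wind = True:
  Clause (NOT wind) is falsified — contradiction.
Case wind = False:
  Clause (wind) is falsified — contradiction.
Both cases fail, so the formula is unsatisfiable.

Unsatisfiable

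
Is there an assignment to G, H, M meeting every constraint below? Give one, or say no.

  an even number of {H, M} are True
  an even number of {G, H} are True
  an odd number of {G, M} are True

Adding constraints 1, 2, 3 mod 2: every variable appears an even number of times on the left, so the left side is 0.
But the right sides sum to 1 (mod 2). 0 ≠ 1 — the system is inconsistent.

Unsatisfiable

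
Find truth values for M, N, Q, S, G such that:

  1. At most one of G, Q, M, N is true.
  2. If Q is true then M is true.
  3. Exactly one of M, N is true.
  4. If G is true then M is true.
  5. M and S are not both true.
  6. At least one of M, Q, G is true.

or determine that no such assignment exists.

M=T, N=F, Q=F, S=F, G=F

  (1) {G, Q, M, N}: 1 true — at most one ✓
  (2) Q=F ⇒ M: vacuous ✓
  (3) {M, N}: 1 true — exactly one ✓
  (4) G=F ⇒ M: vacuous ✓
  (5) M=T, S=F — not both ✓
  (6) {M, Q, G}: 1 true — at least one ✓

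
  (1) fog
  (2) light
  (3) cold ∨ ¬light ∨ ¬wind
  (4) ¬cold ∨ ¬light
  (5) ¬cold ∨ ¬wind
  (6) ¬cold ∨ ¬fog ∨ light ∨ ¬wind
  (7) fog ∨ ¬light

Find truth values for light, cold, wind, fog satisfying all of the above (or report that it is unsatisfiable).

Unit clause (fog) forces fog = True.
Unit clause (light) forces light = True.
In (¬cold ∨ ¬light) only ¬cold is left, so cold = False.
In (cold ∨ ¬light ∨ ¬wind) only ¬wind is left, so wind = False.
Check each clause:
  (fog): fog holds.
  (light): light holds.
  (cold ∨ ¬light ∨ ¬wind): ¬wind holds.
  (¬cold ∨ ¬light): ¬cold holds.
  (¬cold ∨ ¬wind): ¬cold holds.
  (¬cold ∨ ¬fog ∨ light ∨ ¬wind): ¬cold holds.
  (fog ∨ ¬light): fog holds.
All clauses satisfied.

light = True, cold = False, wind = False, fog = True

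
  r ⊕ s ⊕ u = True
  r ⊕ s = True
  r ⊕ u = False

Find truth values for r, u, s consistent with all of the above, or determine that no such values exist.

r: False; u: False; s: True

r ⊕ s ⊕ u = F ⊕ T ⊕ F = True ✓
r ⊕ s = F ⊕ T = True ✓
r ⊕ u = F ⊕ F = False ✓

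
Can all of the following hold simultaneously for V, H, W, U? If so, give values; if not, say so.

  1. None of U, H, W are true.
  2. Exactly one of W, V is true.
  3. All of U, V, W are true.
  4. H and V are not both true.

Unsatisfiable — no assignment works.

Case W = True:
  Constraint (1) is violated (W=T) — contradiction.
Case W = False:
  Constraint (3) is violated (W=F) — contradiction.
Both cases fail — unsatisfiable.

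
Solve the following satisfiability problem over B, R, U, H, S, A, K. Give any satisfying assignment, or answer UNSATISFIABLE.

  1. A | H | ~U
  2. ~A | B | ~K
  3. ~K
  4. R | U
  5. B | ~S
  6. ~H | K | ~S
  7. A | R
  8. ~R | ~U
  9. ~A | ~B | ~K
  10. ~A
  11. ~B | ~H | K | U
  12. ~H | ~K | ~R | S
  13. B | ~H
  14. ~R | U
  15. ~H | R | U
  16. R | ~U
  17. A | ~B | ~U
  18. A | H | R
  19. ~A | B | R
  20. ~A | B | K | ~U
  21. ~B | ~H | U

Case A = True:
  Clause (~A) is falsified — contradiction.
Case A = False:
  (~K) forces K = False.
  (A | R) forces R = True.
  (~R | ~U) forces U = False.
  Clause (~R | U) is falsified — contradiction.
Both cases fail, so the formula is unsatisfiable.

Unsatisfiable — no assignment works.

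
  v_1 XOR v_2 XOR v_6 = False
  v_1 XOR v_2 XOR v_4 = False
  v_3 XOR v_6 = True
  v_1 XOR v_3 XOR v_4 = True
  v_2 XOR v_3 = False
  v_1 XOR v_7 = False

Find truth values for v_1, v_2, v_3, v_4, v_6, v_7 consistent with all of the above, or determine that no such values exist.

Adding constraints 2, 4, 5 mod 2: every variable appears an even number of times on the left, so the left side is 0.
But the right sides sum to 1 (mod 2). 0 ≠ 1 — the system is inconsistent.

Unsatisfiable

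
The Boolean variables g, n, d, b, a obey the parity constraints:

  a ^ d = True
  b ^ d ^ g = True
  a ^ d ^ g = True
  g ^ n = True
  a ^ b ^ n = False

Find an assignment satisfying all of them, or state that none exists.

Unsatisfiable

Adding constraints 1, 2, 4, 5 mod 2: every variable appears an even number of times on the left, so the left side is 0.
But the right sides sum to 1 (mod 2). 0 ≠ 1 — the system is inconsistent.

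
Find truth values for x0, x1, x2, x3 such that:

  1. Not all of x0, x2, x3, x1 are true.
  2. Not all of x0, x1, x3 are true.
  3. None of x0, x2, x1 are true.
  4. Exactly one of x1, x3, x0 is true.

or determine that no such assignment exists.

x0 = False, x1 = False, x2 = False, x3 = True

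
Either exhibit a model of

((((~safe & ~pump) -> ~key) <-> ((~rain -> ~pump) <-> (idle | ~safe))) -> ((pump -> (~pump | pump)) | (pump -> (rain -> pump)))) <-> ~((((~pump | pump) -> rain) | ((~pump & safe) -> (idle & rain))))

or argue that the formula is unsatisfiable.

safe: True, rain: False, key: True, idle: True, pump: False

  ((((~safe & ~pump) -> ~key) <-> ((~rain -> ~pump) <-> (idle | ~safe))) -> ((pump -> (~pump | pump)) | (pump -> (rain -> pump)))) <-> ~((((~pump | pump) -> rain) | ((~pump & safe) -> (idle & rain)))) = True
    (((~safe & ~pump) -> ~key) <-> ((~rain -> ~pump) <-> (idle | ~safe))) -> ((pump -> (~pump | pump)) | (pump -> (rain -> pump))) = True
      ((~safe & ~pump) -> ~key) <-> ((~rain -> ~pump) <-> (idle | ~safe)) = True
        (~safe & ~pump) -> ~key = True
          ~safe & ~pump = False
            ~safe = False
            ~pump = True
          ~key = False
        (~rain -> ~pump) <-> (idle | ~safe) = True
          ~rain -> ~pump = True
            ~rain = True
            ~pump = True
          idle | ~safe = True
            ~safe = False
      (pump -> (~pump | pump)) | (pump -> (rain -> pump)) = True
        pump -> (~pump | pump) = True
          ~pump | pump = True
            ~pump = True
        pump -> (rain -> pump) = True
          rain -> pump = True
    ~((((~pump | pump) -> rain) | ((~pump & safe) -> (idle & rain)))) = True
      ((~pump | pump) -> rain) | ((~pump & safe) -> (idle & rain)) = False
        (~pump | pump) -> rain = False
          ~pump | pump = True
            ~pump = True
        (~pump & safe) -> (idle & rain) = False
          ~pump & safe = True
            ~pump = True
          idle & rain = False
The formula evaluates to True.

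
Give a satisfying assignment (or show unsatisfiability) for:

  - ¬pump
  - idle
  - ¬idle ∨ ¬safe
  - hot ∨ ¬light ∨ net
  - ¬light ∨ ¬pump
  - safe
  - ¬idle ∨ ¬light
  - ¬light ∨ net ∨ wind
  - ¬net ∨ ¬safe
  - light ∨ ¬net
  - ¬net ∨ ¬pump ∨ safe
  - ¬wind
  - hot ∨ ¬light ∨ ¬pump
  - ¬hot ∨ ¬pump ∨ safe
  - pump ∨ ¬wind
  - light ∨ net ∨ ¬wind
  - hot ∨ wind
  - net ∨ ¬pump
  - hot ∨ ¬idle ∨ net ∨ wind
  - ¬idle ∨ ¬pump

Case safe = True:
  (¬pump) forces pump = False.
  (idle) forces idle = True.
  Clause (¬idle ∨ ¬safe) is falsified — contradiction.
Case safe = False:
  Clause (safe) is falsified — contradiction.
Both cases fail, so the formula is unsatisfiable.

The formula is unsatisfiable.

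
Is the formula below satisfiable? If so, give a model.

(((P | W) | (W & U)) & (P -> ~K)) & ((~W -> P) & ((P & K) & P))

Case P = True: the formula simplifies to ~K & K.
  K = True: the conjunct ~K is False.
  K = False: the conjunct K is False.
Case P = False: the conjunct P is False.
Both cases fail — unsatisfiable.

UNSATISFIABLE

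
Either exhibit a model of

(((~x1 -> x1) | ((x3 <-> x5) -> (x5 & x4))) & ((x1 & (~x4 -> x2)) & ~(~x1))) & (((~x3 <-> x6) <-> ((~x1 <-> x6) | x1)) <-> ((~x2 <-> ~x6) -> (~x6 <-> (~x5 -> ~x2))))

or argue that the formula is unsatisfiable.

x1: True, x2: True, x3: True, x4: False, x5: True, x6: True

  ((~x1 -> x1) | ((x3 <-> x5) -> (x5 & x4))) & ((x1 & (~x4 -> x2)) & ~(~x1)) = True
    (~x1 -> x1) | ((x3 <-> x5) -> (x5 & x4)) = True
      ~x1 -> x1 = True
        ~x1 = False
      (x3 <-> x5) -> (x5 & x4) = False
        x3 <-> x5 = True
        x5 & x4 = False
    (x1 & (~x4 -> x2)) & ~(~x1) = True
      x1 & (~x4 -> x2) = True
        ~x4 -> x2 = True
          ~x4 = True
      ~(~x1) = True
        ~x1 = False
  ((~x3 <-> x6) <-> ((~x1 <-> x6) | x1)) <-> ((~x2 <-> ~x6) -> (~x6 <-> (~x5 -> ~x2))) = True
    (~x3 <-> x6) <-> ((~x1 <-> x6) | x1) = False
      ~x3 <-> x6 = False
        ~x3 = False
      (~x1 <-> x6) | x1 = True
        ~x1 <-> x6 = False
          ~x1 = False
    (~x2 <-> ~x6) -> (~x6 <-> (~x5 -> ~x2)) = False
      ~x2 <-> ~x6 = True
        ~x2 = False
        ~x6 = False
      ~x6 <-> (~x5 -> ~x2) = False
        ~x6 = False
        ~x5 -> ~x2 = True
          ~x5 = False
          ~x2 = False
Both conjuncts True, so the formula holds.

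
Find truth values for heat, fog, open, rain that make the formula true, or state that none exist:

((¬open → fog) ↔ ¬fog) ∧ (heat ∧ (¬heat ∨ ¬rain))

heat = True; fog = False; open = True; rain = False

  (¬open → fog) ↔ ¬fog = True
    ¬open → fog = True
      ¬open = False
    ¬fog = True
  heat ∧ (¬heat ∨ ¬rain) = True
    ¬heat ∨ ¬rain = True
      ¬heat = False
      ¬rain = True
Both conjuncts True, so the formula holds.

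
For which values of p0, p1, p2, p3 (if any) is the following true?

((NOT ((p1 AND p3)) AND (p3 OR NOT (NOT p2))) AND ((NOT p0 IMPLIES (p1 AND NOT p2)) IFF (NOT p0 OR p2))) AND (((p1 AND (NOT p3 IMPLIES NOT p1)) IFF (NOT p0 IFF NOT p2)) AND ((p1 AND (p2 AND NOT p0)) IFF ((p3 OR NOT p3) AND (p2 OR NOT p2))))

Case p2 = True: the formula simplifies to (NOT ((p1 AND p3)) AND p0) AND (((p1 AND (NOT p3 IMPLIES NOT p1)) IFF p0) AND ((p1 AND NOT p0) IFF (p3 OR NOT p3))).
  p0 = True: simplifies to NOT ((p1 AND p3)) AND ((p1 AND (NOT p3 IMPLIES NOT p1)) AND NOT ((p3 OR NOT p3))).
    p3 = True: the conjunct NOT ((p3 OR NOT p3)) becomes NOT ((True OR False)) = False.
    p3 = False: the conjunct NOT ((p3 OR NOT p3)) becomes NOT ((False OR True)) = False.
  p0 = False: the conjunct p0 is False.
Case p2 = False: the formula simplifies to ((NOT ((p1 AND p3)) AND p3) AND ((NOT p0 IMPLIES p1) IFF NOT p0)) AND (((p1 AND (NOT p3 IMPLIES NOT p1)) IFF NOT p0) AND NOT ((p3 OR NOT p3))).
  p3 = True: the conjunct NOT ((p3 OR NOT p3)) becomes NOT ((True OR False)) = False.
  p3 = False: the conjunct p3 is False.
Both cases fail — unsatisfiable.

Unsatisfiable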